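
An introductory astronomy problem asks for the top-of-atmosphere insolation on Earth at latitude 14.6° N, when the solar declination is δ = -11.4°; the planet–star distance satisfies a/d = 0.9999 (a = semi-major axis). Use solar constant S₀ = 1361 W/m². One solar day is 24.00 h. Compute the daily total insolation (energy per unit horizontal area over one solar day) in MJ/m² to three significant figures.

32.6 MJ/m²

cos H₀ = −tan(+14.6°) tan(-11.400°) = 0.0525, H₀ = 1.5183 rad.
Bracket: H₀ sin φ sin δ + cos φ cos δ sin H₀ = 1.5183×0.25207×-0.19766 + 0.96771×0.98027×0.99862 = -0.075648 + 0.947308 = 0.871660.
Inverse-square distance factor (a/d)² = 0.9999² = 0.999800.
Q̄ = (S₀/π) × 0.999800 × [bracket] = (1361/π) × 0.999800 × 0.871660 = 377.54 W/m².
Daily total = Q̄ × 24.00 h × 3600 s/h = 377.54 × 24.00 × 3600 / 10⁶ = 32.62 MJ/m².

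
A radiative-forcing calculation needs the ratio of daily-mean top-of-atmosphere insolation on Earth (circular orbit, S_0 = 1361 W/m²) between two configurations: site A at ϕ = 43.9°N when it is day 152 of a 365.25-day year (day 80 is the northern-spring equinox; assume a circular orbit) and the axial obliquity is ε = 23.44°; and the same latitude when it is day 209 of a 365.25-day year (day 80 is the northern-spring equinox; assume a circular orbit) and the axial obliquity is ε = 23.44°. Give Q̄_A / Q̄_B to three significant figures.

— Configuration A (ϕ=+43.9°):
Solar longitude: L_s = 360° × (152 − 80)/365.25 = 70.965°.
sin δ = sin 23.44° × sin 70.965° = 0.37604, so δ = +22.088°.
cos h₀ = −tan(+43.9°) tan(+22.088°) = -0.3905, h₀ = 1.9720 rad.
Bracket: h₀ sin ϕ sin δ + cos ϕ cos δ sin h₀ = 1.9720×0.69340×0.37604 + 0.72055×0.92660×0.92059 = 0.514191 + 0.614643 = 1.128834.
Q̄ = (S_0/π) × [bracket] = (1361/π) × 1.128834 = 489.03 W/m².
— Configuration B (ϕ=+43.9°):
Solar longitude: L_s = 360° × (209 − 80)/365.25 = 127.146°.
sin δ = sin 23.44° × sin 127.146° = 0.31708, so δ = +18.486°.
cos h₀ = −tan(+43.9°) tan(+18.486°) = -0.3217, h₀ = 1.8984 rad.
Bracket: h₀ sin ϕ sin δ + cos ϕ cos δ sin h₀ = 1.8984×0.69340×0.31708 + 0.72055×0.94840×0.94683 = 0.417388 + 0.647035 = 1.064423.
Q̄ = (S_0/π) × [bracket] = (1361/π) × 1.064423 = 461.13 W/m².
Ratio Q̄_A / Q̄_B = 489.03 / 461.13 = 1.061.

Q̄_A / Q̄_B ≈ 1.06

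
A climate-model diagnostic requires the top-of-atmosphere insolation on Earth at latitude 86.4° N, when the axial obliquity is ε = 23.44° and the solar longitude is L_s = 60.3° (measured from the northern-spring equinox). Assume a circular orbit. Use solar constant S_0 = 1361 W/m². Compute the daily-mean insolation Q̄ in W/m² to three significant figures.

Q̄ ≈ 469 W/m²

Solar declination: sin δ = sin ε · sin L_s = sin 23.44° × sin 60.3° = 0.34553, so δ = +20.214°.
cos h₀ = −tan(+86.4°) tan(+20.214°) = -5.8525 ≤ −1 ⇒ polar day, h₀ = π.
Bracket: h₀ sin ϕ sin δ + cos ϕ cos δ sin h₀ = 3.1416×0.99803×0.34553 + 0.06279×0.93841×0.00000 = 1.083379 + 0.000000 = 1.083379.
Q̄ = (S_0/π) × [bracket] = (1361/π) × 1.083379 = 469.3 W/m².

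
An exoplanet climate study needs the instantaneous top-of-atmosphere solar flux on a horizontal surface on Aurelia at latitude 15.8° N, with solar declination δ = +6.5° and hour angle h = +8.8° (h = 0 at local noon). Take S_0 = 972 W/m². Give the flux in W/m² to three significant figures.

948 W/m²

cos θ_z = sin ϕ sin δ + cos ϕ cos δ cos h = 0.030823 + 0.944779 = 0.975602.
Flux = S_0 · cos θ_z = 972 × 0.975602 = 948.3 W/m².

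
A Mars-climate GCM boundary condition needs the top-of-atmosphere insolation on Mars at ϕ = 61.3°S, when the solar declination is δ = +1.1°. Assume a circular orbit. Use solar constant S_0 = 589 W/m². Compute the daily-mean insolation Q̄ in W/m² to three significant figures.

Q̄ ≈ 85.1 W/m²

cos h₀ = −tan(-61.3°) tan(+1.100°) = 0.0351, h₀ = 1.5357 rad.
Bracket: h₀ sin ϕ sin δ + cos ϕ cos δ sin h₀ = 1.5357×-0.87715×0.01920 + 0.48022×0.99982×0.99938 = -0.025863 + 0.479836 = 0.453973.
Q̄ = (S_0/π) × [bracket] = (589/π) × 0.453973 = 85.11 W/m².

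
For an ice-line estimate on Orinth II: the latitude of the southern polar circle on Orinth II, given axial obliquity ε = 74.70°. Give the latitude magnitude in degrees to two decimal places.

15.30°

The polar circle is the lowest latitude that experiences at least one full rotation of continuous darkness at the northern-summer solstice; it lies at |φ| = 90° − ε = 90° − 74.70° = 15.30°.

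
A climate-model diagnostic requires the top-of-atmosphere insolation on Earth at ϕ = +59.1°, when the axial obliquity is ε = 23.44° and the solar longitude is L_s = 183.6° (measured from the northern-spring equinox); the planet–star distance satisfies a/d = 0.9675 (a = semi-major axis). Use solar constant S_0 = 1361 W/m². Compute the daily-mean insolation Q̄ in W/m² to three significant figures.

Solar declination: sin δ = sin ε · sin L_s = sin 23.44° × sin 183.6° = -0.02498, so δ = -1.431°.
cos h₀ = −tan(+59.1°) tan(-1.431°) = 0.0417, h₀ = 1.5290 rad.
Bracket: h₀ sin ϕ sin δ + cos ϕ cos δ sin h₀ = 1.5290×0.85806×-0.02498 + 0.51354×0.99969×0.99913 = -0.032773 + 0.512934 = 0.480161.
Inverse-square distance factor (a/d)² = 0.9675² = 0.936056.
Q̄ = (S_0/π) × 0.936056 × [bracket] = (1361/π) × 0.936056 × 0.480161 = 194.7 W/m².

Q̄ ≈ 195 W/m²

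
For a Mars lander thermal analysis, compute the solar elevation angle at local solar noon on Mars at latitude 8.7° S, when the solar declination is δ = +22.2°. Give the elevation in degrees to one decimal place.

59.1°

At local noon the hour angle is zero, so the zenith angle equals |ϕ − δ| = |-8.7° − (+22.200°)| = 30.900°.
Elevation = 90° − 30.900° = 59.1°.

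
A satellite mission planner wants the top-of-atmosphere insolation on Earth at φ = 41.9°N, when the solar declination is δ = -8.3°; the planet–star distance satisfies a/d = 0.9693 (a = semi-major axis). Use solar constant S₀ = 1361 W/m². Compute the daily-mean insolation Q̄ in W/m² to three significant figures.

Q̄ ≈ 241 W/m²

cos H₀ = −tan(+41.9°) tan(-8.300°) = 0.1309, H₀ = 1.4395 rad.
Bracket: H₀ sin φ sin δ + cos φ cos δ sin H₀ = 1.4395×0.66783×-0.14436 + 0.74431×0.98953×0.99140 = -0.138779 + 0.730183 = 0.591404.
Inverse-square distance factor (a/d)² = 0.9693² = 0.939542.
Q̄ = (S₀/π) × 0.939542 × [bracket] = (1361/π) × 0.939542 × 0.591404 = 240.7 W/m².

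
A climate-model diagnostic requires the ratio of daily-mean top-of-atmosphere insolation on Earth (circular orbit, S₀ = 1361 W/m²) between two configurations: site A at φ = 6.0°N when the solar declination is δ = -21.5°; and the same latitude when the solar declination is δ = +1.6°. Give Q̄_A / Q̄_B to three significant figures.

— Configuration A (φ=+6.0°):
cos H₀ = −tan(+6.0°) tan(-21.500°) = 0.0414, H₀ = 1.5294 rad.
Bracket: H₀ sin φ sin δ + cos φ cos δ sin H₀ = 1.5294×0.10453×-0.36650 + 0.99452×0.93042×0.99914 = -0.058592 + 0.924526 = 0.865934.
Q̄ = (S₀/π) × [bracket] = (1361/π) × 0.865934 = 375.14 W/m².
— Configuration B (φ=+6.0°):
cos H₀ = −tan(+6.0°) tan(+1.600°) = -0.0029, H₀ = 1.5737 rad.
Bracket: H₀ sin φ sin δ + cos φ cos δ sin H₀ = 1.5737×0.10453×0.02792 + 0.99452×0.99961×1.00000 = 0.004593 + 0.994132 = 0.998725.
Q̄ = (S₀/π) × [bracket] = (1361/π) × 0.998725 = 432.67 W/m².
Ratio Q̄_A / Q̄_B = 375.14 / 432.67 = 0.8670.

Q̄_A / Q̄_B ≈ 0.867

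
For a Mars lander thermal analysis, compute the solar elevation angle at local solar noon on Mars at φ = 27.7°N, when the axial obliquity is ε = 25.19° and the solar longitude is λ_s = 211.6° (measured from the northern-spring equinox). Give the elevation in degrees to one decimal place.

Solar declination: sin δ = sin ε · sin λ_s = sin 25.19° × sin 211.6° = -0.22302, so δ = -12.886°.
At local noon the hour angle is zero, so the zenith angle equals |φ − δ| = |+27.7° − (-12.886°)| = 40.586°.
Elevation = 90° − 40.586° = 49.4°.

49.4°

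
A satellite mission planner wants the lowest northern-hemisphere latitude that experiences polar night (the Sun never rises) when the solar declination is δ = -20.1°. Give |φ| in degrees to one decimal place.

|φ| = 69.9°

Polar night requires cos H₀ = −tan φ tan δ ≥ 1, i.e. tan φ tan δ ≤ −1.
The boundary is |tan φ| · |tan δ| = 1, so |φ| = 90° − |δ| = 90° − 20.1° = 69.9° in the northern hemisphere.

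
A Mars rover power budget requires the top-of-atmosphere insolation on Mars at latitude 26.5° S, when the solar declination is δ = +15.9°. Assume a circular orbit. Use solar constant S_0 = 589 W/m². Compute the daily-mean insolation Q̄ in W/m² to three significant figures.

cos h₀ = −tan(-26.5°) tan(+15.900°) = 0.1420, h₀ = 1.4283 rad.
Bracket: h₀ sin ϕ sin δ + cos ϕ cos δ sin h₀ = 1.4283×-0.44620×0.27396 + 0.89493×0.96174×0.98986 = -0.174597 + 0.851963 = 0.677366.
Q̄ = (S_0/π) × [bracket] = (589/π) × 0.677366 = 127.0 W/m².

Q̄ ≈ 127 W/m²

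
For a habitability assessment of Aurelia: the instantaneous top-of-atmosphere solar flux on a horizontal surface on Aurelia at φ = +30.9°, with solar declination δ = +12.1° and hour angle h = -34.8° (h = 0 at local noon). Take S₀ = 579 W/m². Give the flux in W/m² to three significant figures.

cos θ_z = sin φ sin δ + cos φ cos δ cos h = 0.107648 + 0.688945 = 0.796593.
Flux = S₀ · cos θ_z = 579 × 0.796593 = 461.2 W/m².

461 W/m²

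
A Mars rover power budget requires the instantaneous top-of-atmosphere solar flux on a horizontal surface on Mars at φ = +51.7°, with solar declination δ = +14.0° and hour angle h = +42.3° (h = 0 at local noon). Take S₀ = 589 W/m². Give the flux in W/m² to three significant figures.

cos θ_z = sin φ sin δ + cos φ cos δ cos h = 0.189855 + 0.444791 = 0.634646.
Flux = S₀ · cos θ_z = 589 × 0.634646 = 373.8 W/m².

374 W/m²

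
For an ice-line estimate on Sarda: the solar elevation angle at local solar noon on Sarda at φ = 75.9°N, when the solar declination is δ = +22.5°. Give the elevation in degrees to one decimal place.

36.6°

At local noon the hour angle is zero, so the zenith angle equals |φ − δ| = |+75.9° − (+22.500°)| = 53.400°.
Elevation = 90° − 53.400° = 36.6°.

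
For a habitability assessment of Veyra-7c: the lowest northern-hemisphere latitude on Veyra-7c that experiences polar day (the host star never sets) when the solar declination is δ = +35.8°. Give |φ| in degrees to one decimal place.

|φ| = 54.2°

Polar day requires cos H₀ = −tan φ tan δ ≤ −1, i.e. tan φ tan δ ≥ 1.
The boundary is |tan φ| · |tan δ| = 1, so |φ| = 90° − |δ| = 90° − 35.8° = 54.2° in the northern hemisphere.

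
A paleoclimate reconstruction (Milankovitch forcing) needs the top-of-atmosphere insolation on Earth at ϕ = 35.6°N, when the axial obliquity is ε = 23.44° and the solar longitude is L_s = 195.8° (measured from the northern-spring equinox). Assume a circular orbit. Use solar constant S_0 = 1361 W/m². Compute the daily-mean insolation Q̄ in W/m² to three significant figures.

Q̄ ≈ 308 W/m²

Solar declination: sin δ = sin ε · sin L_s = sin 23.44° × sin 195.8° = -0.10831, so δ = -6.218°.
cos h₀ = −tan(+35.6°) tan(-6.218°) = 0.0780, h₀ = 1.4927 rad.
Bracket: h₀ sin ϕ sin δ + cos ϕ cos δ sin h₀ = 1.4927×0.58212×-0.10831 + 0.81310×0.99412×0.99695 = -0.094114 + 0.805854 = 0.711740.
Q̄ = (S_0/π) × [bracket] = (1361/π) × 0.711740 = 308.3 W/m².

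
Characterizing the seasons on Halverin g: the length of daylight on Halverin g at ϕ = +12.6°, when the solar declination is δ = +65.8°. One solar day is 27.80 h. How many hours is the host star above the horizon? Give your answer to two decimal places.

18.51 h

cos h₀ = −tan ϕ · tan δ = −tan(+12.6°) × tan(+65.800°) = -0.4974, so h₀ = 2.0914 rad = 119.83°.
Daylight = 2h₀/(2π) × 27.80 h = (2.0914/π) × 27.80 = 18.51 h.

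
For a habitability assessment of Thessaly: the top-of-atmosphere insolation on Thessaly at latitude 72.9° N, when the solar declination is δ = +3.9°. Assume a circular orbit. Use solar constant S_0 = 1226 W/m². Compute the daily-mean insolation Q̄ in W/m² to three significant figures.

Q̄ ≈ 157 W/m²

cos h₀ = −tan(+72.9°) tan(+3.900°) = -0.2216, h₀ = 1.7943 rad.
Bracket: h₀ sin ϕ sin δ + cos ϕ cos δ sin h₀ = 1.7943×0.95579×0.06802 + 0.29404×0.99768×0.97514 = 0.116653 + 0.286065 = 0.402718.
Q̄ = (S_0/π) × [bracket] = (1226/π) × 0.402718 = 157.2 W/m².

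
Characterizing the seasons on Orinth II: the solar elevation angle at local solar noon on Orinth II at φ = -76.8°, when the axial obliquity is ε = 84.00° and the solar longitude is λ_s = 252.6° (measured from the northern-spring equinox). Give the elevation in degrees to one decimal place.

84.8°

Solar declination: sin δ = sin ε · sin λ_s = sin 84.00° × sin 252.6° = -0.94901, so δ = -71.625°.
At local noon the hour angle is zero, so the zenith angle equals |φ − δ| = |-76.8° − (-71.625°)| = 5.175°.
Elevation = 90° − 5.175° = 84.8°.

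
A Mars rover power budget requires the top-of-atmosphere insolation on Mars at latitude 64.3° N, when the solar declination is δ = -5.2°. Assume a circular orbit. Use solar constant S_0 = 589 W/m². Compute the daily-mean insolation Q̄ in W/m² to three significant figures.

cos h₀ = −tan(+64.3°) tan(-5.200°) = 0.1891, h₀ = 1.3806 rad.
Bracket: h₀ sin ϕ sin δ + cos ϕ cos δ sin h₀ = 1.3806×0.90108×-0.09063 + 0.43366×0.99588×0.98196 = -0.112747 + 0.424082 = 0.311335.
Q̄ = (S_0/π) × [bracket] = (589/π) × 0.311335 = 58.37 W/m².

Q̄ ≈ 58.4 W/m²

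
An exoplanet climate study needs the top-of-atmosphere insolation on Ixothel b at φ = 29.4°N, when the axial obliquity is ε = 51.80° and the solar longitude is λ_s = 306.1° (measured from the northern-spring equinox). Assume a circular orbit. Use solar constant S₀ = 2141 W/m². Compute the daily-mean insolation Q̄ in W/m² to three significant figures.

Q̄ ≈ 175 W/m²

Solar declination: sin δ = sin ε · sin λ_s = sin 51.80° × sin 306.1° = -0.63496, so δ = -39.417°.
cos H₀ = −tan(+29.4°) tan(-39.417°) = 0.4631, H₀ = 1.0893 rad.
Bracket: H₀ sin φ sin δ + cos φ cos δ sin H₀ = 1.0893×0.49090×-0.63496 + 0.87121×0.77254×0.88629 = -0.339537 + 0.596513 = 0.256976.
Q̄ = (S₀/π) × [bracket] = (2141/π) × 0.256976 = 175.1 W/m².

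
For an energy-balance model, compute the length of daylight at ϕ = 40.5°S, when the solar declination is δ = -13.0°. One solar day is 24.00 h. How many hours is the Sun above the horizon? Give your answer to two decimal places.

cos h₀ = −tan ϕ · tan δ = −tan(-40.5°) × tan(-13.000°) = -0.1972, so h₀ = 1.7693 rad = 101.37°.
Daylight = 2h₀/(2π) × 24.00 h = (1.7693/π) × 24.00 = 13.52 h.

13.52 h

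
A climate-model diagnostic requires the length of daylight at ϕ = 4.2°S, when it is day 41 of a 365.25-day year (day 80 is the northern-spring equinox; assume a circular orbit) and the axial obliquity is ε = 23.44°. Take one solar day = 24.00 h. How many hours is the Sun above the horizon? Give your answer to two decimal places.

12.14 h

Solar longitude: L_s = 360° × (41 − 80)/365.25 = -38.439°, i.e. -38.439° + 360° = 321.561°.
sin δ = sin 23.44° × sin 321.561° = -0.24730, so δ = -14.318°.
cos h₀ = −tan ϕ · tan δ = −tan(-4.2°) × tan(-14.318°) = -0.0187, so h₀ = 1.5895 rad = 91.07°.
Daylight = 2h₀/(2π) × 24.00 h = (1.5895/π) × 24.00 = 12.14 h.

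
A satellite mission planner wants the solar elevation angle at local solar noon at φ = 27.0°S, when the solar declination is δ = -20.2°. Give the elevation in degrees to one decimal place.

83.2°

At local noon the hour angle is zero, so the zenith angle equals |φ − δ| = |-27.0° − (-20.200°)| = 6.800°.
Elevation = 90° − 6.800° = 83.2°.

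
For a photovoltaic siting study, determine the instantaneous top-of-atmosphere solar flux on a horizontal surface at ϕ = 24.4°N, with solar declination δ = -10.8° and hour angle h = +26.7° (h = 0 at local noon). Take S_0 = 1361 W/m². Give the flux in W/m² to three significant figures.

cos θ_z = sin ϕ sin δ + cos ϕ cos δ cos h = -0.077408 + 0.799168 = 0.721760.
Flux = S_0 · cos θ_z = 1361 × 0.721760 = 982.3 W/m².

982 W/m²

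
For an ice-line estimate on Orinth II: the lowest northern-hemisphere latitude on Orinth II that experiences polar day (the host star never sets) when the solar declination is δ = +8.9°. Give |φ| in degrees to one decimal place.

Polar day requires cos H₀ = −tan φ tan δ ≤ −1, i.e. tan φ tan δ ≥ 1.
The boundary is |tan φ| · |tan δ| = 1, so |φ| = 90° − |δ| = 90° − 8.9° = 81.1° in the northern hemisphere.

|φ| = 81.1°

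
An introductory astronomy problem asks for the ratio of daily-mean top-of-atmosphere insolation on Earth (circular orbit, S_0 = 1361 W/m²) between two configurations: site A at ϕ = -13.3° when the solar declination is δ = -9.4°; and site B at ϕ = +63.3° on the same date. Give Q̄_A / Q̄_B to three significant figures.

Q̄_A / Q̄_B ≈ 4.28

— Configuration A (ϕ=-13.3°):
cos h₀ = −tan(-13.3°) tan(-9.400°) = -0.0391, h₀ = 1.6099 rad.
Bracket: h₀ sin ϕ sin δ + cos ϕ cos δ sin h₀ = 1.6099×-0.23005×-0.16333 + 0.97318×0.98657×0.99923 = 0.060490 + 0.959371 = 1.019861.
Q̄ = (S_0/π) × [bracket] = (1361/π) × 1.019861 = 441.82 W/m².
— Configuration B (ϕ=+63.3°):
cos h₀ = −tan(+63.3°) tan(-9.400°) = 0.3292, h₀ = 1.2354 rad.
Bracket: h₀ sin ϕ sin δ + cos ϕ cos δ sin h₀ = 1.2354×0.89337×-0.16333 + 0.44932×0.98657×0.94428 = -0.180262 + 0.418586 = 0.238324.
Q̄ = (S_0/π) × [bracket] = (1361/π) × 0.238324 = 103.25 W/m².
Ratio Q̄_A / Q̄_B = 441.82 / 103.25 = 4.279.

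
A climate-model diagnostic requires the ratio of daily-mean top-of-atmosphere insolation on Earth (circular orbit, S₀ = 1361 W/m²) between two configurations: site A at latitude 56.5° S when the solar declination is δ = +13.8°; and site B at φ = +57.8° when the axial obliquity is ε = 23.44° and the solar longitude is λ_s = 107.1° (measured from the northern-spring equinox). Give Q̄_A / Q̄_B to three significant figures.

Q̄_A / Q̄_B ≈ 0.236

— Configuration A (φ=-56.5°):
cos H₀ = −tan(-56.5°) tan(+13.800°) = 0.3711, H₀ = 1.1906 rad.
Bracket: H₀ sin φ sin δ + cos φ cos δ sin H₀ = 1.1906×-0.83389×0.23853 + 0.55194×0.97113×0.92859 = -0.236820 + 0.497729 = 0.260909.
Q̄ = (S₀/π) × [bracket] = (1361/π) × 0.260909 = 113.03 W/m².
— Configuration B (φ=+57.8°):
Solar declination: sin δ = sin ε · sin λ_s = sin 23.44° × sin 107.1° = 0.38020, so δ = +22.346°.
cos H₀ = −tan(+57.8°) tan(+22.346°) = -0.6528, H₀ = 2.2820 rad.
Bracket: H₀ sin φ sin δ + cos φ cos δ sin H₀ = 2.2820×0.84619×0.38020 + 0.53288×0.92490×0.75755 = 0.734168 + 0.373367 = 1.107535.
Q̄ = (S₀/π) × [bracket] = (1361/π) × 1.107535 = 479.81 W/m².
Ratio Q̄_A / Q̄_B = 113.03 / 479.81 = 0.2356.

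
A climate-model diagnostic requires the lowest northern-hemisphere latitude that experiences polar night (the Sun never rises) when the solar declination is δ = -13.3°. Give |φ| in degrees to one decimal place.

Polar night requires cos H₀ = −tan φ tan δ ≥ 1, i.e. tan φ tan δ ≤ −1.
The boundary is |tan φ| · |tan δ| = 1, so |φ| = 90° − |δ| = 90° − 13.3° = 76.7° in the northern hemisphere.

|φ| = 76.7°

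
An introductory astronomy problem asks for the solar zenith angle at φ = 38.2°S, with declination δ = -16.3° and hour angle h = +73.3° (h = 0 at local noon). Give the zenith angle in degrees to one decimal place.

θ_z = 67.0°

cos θ_z = sin φ sin δ + cos φ cos δ cos h = 0.173567 + 0.216747 = 0.390314.
θ_z = arccos(0.390314) = 67.0°.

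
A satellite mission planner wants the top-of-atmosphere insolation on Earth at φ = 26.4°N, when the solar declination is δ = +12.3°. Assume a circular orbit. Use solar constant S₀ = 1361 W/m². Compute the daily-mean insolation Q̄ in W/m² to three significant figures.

cos H₀ = −tan(+26.4°) tan(+12.300°) = -0.1082, H₀ = 1.6792 rad.
Bracket: H₀ sin φ sin δ + cos φ cos δ sin H₀ = 1.6792×0.44464×0.21303 + 0.89571×0.97705×0.99413 = 0.159057 + 0.870016 = 1.029073.
Q̄ = (S₀/π) × [bracket] = (1361/π) × 1.029073 = 445.8 W/m².

Q̄ ≈ 446 W/m²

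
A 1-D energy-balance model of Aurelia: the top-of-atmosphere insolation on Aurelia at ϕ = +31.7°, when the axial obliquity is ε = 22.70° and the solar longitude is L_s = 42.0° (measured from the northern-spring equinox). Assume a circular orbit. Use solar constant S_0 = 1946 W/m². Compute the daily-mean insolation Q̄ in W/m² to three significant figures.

Q̄ ≈ 648 W/m²

Solar declination: sin δ = sin ε · sin L_s = sin 22.70° × sin 42.0° = 0.25822, so δ = +14.965°.
cos h₀ = −tan(+31.7°) tan(+14.965°) = -0.1651, h₀ = 1.7366 rad.
Bracket: h₀ sin ϕ sin δ + cos ϕ cos δ sin h₀ = 1.7366×0.52547×0.25822 + 0.85081×0.96609×0.98628 = 0.235634 + 0.810682 = 1.046316.
Q̄ = (S_0/π) × [bracket] = (1946/π) × 1.046316 = 648.1 W/m².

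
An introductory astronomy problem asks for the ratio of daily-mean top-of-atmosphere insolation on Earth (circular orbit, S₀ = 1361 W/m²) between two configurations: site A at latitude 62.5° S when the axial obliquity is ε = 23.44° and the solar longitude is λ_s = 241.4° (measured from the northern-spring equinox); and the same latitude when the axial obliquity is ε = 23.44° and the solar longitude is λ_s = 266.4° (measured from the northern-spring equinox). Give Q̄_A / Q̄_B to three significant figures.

— Configuration A (φ=-62.5°):
Solar declination: sin δ = sin ε · sin λ_s = sin 23.44° × sin 241.4° = -0.34925, so δ = -20.442°.
cos H₀ = −tan(-62.5°) tan(-20.442°) = -0.7160, H₀ = 2.3688 rad.
Bracket: H₀ sin φ sin δ + cos φ cos δ sin H₀ = 2.3688×-0.88701×-0.34925 + 0.46175×0.93703×0.69811 = 0.733826 + 0.302054 = 1.035880.
Q̄ = (S₀/π) × [bracket] = (1361/π) × 1.035880 = 448.76 W/m².
— Configuration B (φ=-62.5°):
Solar declination: sin δ = sin ε · sin λ_s = sin 23.44° × sin 266.4° = -0.39700, so δ = -23.391°.
cos H₀ = −tan(-62.5°) tan(-23.391°) = -0.8309, H₀ = 2.5516 rad.
Bracket: H₀ sin φ sin δ + cos φ cos δ sin H₀ = 2.5516×-0.88701×-0.39700 + 0.46175×0.91782×0.55639 = 0.898528 + 0.235800 = 1.134328.
Q̄ = (S₀/π) × [bracket] = (1361/π) × 1.134328 = 491.41 W/m².
Ratio Q̄_A / Q̄_B = 448.76 / 491.41 = 0.9132.

Q̄_A / Q̄_B ≈ 0.913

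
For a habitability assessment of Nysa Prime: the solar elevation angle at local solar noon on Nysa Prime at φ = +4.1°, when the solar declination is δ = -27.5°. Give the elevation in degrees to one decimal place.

58.4°

At local noon the hour angle is zero, so the zenith angle equals |φ − δ| = |+4.1° − (-27.500°)| = 31.600°.
Elevation = 90° − 31.600° = 58.4°.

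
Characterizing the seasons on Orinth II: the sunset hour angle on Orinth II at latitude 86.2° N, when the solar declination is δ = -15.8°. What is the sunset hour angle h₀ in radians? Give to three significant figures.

h₀ = 0.00 rad

cos h₀ = −tan ϕ · tan δ = 4.2603 ≥ 1, so the host star never rises (polar night) and h₀ = 0.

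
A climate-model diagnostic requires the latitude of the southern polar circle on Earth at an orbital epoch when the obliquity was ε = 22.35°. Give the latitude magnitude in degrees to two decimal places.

The polar circle is the lowest latitude that experiences at least one full rotation of continuous darkness at the northern-summer solstice; it lies at |φ| = 90° − ε = 90° − 22.35° = 67.65°.

67.65°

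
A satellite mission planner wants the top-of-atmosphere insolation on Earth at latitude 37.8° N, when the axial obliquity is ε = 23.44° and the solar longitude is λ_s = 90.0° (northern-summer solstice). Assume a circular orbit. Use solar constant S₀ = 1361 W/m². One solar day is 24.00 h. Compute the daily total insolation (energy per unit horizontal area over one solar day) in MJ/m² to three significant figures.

43.0 MJ/m²

Solar declination: sin δ = sin ε · sin λ_s = sin 23.44° × sin 90.0° = 0.39779, so δ = +23.440°.
cos H₀ = −tan(+37.8°) tan(+23.440°) = -0.3363, H₀ = 1.9138 rad.
Bracket: H₀ sin φ sin δ + cos φ cos δ sin H₀ = 1.9138×0.61291×0.39779 + 0.79016×0.91748×0.94175 = 0.466603 + 0.682727 = 1.149330.
Q̄ = (S₀/π) × [bracket] = (1361/π) × 1.149330 = 497.91 W/m².
Daily total = Q̄ × 24.00 h × 3600 s/h = 497.91 × 24.00 × 3600 / 10⁶ = 43.02 MJ/m².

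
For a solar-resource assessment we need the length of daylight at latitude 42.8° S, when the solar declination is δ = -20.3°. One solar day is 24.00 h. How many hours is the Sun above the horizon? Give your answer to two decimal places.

14.67 h

cos h₀ = −tan ϕ · tan δ = −tan(-42.8°) × tan(-20.300°) = -0.3425, so h₀ = 1.9204 rad = 110.03°.
Daylight = 2h₀/(2π) × 24.00 h = (1.9204/π) × 24.00 = 14.67 h.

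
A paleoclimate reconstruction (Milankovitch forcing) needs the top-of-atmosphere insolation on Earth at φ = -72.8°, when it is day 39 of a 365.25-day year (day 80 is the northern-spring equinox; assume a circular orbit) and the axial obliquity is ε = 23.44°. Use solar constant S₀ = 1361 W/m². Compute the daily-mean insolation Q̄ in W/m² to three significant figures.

Q̄ ≈ 341 W/m²

Solar longitude: λ_s = 360° × (39 − 80)/365.25 = -40.411°, i.e. -40.411° + 360° = 319.589°.
sin δ = sin 23.44° × sin 319.589° = -0.25787, so δ = -14.944°.
cos H₀ = −tan(-72.8°) tan(-14.944°) = -0.8622, H₀ = 2.6104 rad.
Bracket: H₀ sin φ sin δ + cos φ cos δ sin H₀ = 2.6104×-0.95528×-0.25787 + 0.29571×0.96618×0.50656 = 0.643041 + 0.144729 = 0.787770.
Q̄ = (S₀/π) × [bracket] = (1361/π) × 0.787770 = 341.3 W/m².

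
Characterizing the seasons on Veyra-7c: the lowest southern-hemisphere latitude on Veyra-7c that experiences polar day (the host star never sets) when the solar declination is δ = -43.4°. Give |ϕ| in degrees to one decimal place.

Polar day requires cos h₀ = −tan ϕ tan δ ≤ −1, i.e. tan ϕ tan δ ≥ 1.
The boundary is |tan ϕ| · |tan δ| = 1, so |ϕ| = 90° − |δ| = 90° − 43.4° = 46.6° in the southern hemisphere.

|ϕ| = 46.6°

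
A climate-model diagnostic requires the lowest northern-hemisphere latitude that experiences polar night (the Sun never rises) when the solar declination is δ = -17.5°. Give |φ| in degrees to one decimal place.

Polar night requires cos H₀ = −tan φ tan δ ≥ 1, i.e. tan φ tan δ ≤ −1.
The boundary is |tan φ| · |tan δ| = 1, so |φ| = 90° − |δ| = 90° − 17.5° = 72.5° in the northern hemisphere.

|φ| = 72.5°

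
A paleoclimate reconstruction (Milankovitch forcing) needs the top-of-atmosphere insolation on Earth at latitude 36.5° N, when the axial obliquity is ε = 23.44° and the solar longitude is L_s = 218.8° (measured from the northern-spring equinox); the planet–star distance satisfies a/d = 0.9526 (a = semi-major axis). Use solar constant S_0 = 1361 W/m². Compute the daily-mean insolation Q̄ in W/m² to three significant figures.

Q̄ ≈ 220 W/m²

Solar declination: sin δ = sin ε · sin L_s = sin 23.44° × sin 218.8° = -0.24926, so δ = -14.433°.
cos h₀ = −tan(+36.5°) tan(-14.433°) = 0.1905, h₀ = 1.3792 rad.
Bracket: h₀ sin ϕ sin δ + cos ϕ cos δ sin h₀ = 1.3792×0.59482×-0.24926 + 0.80386×0.96844×0.98170 = -0.204487 + 0.764244 = 0.559757.
Inverse-square distance factor (a/d)² = 0.9526² = 0.907447.
Q̄ = (S_0/π) × 0.907447 × [bracket] = (1361/π) × 0.907447 × 0.559757 = 220.1 W/m².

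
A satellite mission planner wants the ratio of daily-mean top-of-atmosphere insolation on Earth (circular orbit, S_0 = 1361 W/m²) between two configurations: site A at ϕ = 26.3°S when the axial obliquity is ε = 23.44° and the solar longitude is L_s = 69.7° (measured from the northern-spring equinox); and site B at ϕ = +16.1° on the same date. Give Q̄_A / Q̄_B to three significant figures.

Q̄_A / Q̄_B ≈ 0.555

— Configuration A (ϕ=-26.3°):
Solar declination: sin δ = sin ε · sin L_s = sin 23.44° × sin 69.7° = 0.37308, so δ = +21.906°.
cos h₀ = −tan(-26.3°) tan(+21.906°) = 0.1987, h₀ = 1.3707 rad.
Bracket: h₀ sin ϕ sin δ + cos ϕ cos δ sin h₀ = 1.3707×-0.44307×0.37308 + 0.89649×0.92780×0.98005 = -0.226577 + 0.815170 = 0.588593.
Q̄ = (S_0/π) × [bracket] = (1361/π) × 0.588593 = 254.99 W/m².
— Configuration B (ϕ=+16.1°):
cos h₀ = −tan(+16.1°) tan(+21.906°) = -0.1161, h₀ = 1.6871 rad.
Bracket: h₀ sin ϕ sin δ + cos ϕ cos δ sin h₀ = 1.6871×0.27731×0.37308 + 0.96078×0.92780×0.99324 = 0.174545 + 0.885386 = 1.059931.
Q̄ = (S_0/π) × [bracket] = (1361/π) × 1.059931 = 459.18 W/m².
Ratio Q̄_A / Q̄_B = 254.99 / 459.18 = 0.5553.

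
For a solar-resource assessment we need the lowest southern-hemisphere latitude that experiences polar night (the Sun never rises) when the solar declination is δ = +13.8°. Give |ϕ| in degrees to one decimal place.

|ϕ| = 76.2°

Polar night requires cos h₀ = −tan ϕ tan δ ≥ 1, i.e. tan ϕ tan δ ≤ −1.
The boundary is |tan ϕ| · |tan δ| = 1, so |ϕ| = 90° − |δ| = 90° − 13.8° = 76.2° in the southern hemisphere.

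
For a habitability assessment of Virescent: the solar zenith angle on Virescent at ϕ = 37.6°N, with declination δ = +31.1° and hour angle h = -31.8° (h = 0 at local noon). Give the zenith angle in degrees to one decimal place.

θ_z = 26.9°

cos θ_z = sin ϕ sin δ + cos ϕ cos δ cos h = 0.315160 + 0.576577 = 0.891737.
θ_z = arccos(0.891737) = 26.9°.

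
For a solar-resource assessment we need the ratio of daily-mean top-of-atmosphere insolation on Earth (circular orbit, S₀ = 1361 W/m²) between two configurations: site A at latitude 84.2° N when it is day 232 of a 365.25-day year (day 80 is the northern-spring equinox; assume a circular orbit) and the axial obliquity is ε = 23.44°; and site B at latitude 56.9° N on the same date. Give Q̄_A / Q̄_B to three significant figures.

Q̄_A / Q̄_B ≈ 0.758

— Configuration A (φ=+84.2°):
Solar longitude: λ_s = 360° × (232 − 80)/365.25 = 149.815°.
sin δ = sin 23.44° × sin 149.815° = 0.20000, so δ = +11.537°.
cos H₀ = −tan(+84.2°) tan(+11.537°) = -2.0096 ≤ −1 ⇒ polar day, H₀ = π.
Bracket: H₀ sin φ sin δ + cos φ cos δ sin H₀ = 3.1416×0.99488×0.20000 + 0.10106×0.97980×0.00000 = 0.625103 + 0.000000 = 0.625103.
Q̄ = (S₀/π) × [bracket] = (1361/π) × 0.625103 = 270.81 W/m².
— Configuration B (φ=+56.9°):
cos H₀ = −tan(+56.9°) tan(+11.537°) = -0.3131, H₀ = 1.8893 rad.
Bracket: H₀ sin φ sin δ + cos φ cos δ sin H₀ = 1.8893×0.83772×0.20000 + 0.54610×0.97980×0.94971 = 0.316541 + 0.508160 = 0.824701.
Q̄ = (S₀/π) × [bracket] = (1361/π) × 0.824701 = 357.28 W/m².
Ratio Q̄_A / Q̄_B = 270.81 / 357.28 = 0.7580.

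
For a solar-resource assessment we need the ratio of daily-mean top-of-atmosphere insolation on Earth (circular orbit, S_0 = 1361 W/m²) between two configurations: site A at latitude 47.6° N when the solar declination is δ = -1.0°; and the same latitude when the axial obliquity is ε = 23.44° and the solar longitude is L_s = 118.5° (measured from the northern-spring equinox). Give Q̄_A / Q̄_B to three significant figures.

— Configuration A (ϕ=+47.6°):
cos h₀ = −tan(+47.6°) tan(-1.000°) = 0.0191, h₀ = 1.5517 rad.
Bracket: h₀ sin ϕ sin δ + cos ϕ cos δ sin h₀ = 1.5517×0.73846×-0.01745 + 0.67430×0.99985×0.99982 = -0.019995 + 0.674077 = 0.654082.
Q̄ = (S_0/π) × [bracket] = (1361/π) × 0.654082 = 283.36 W/m².
— Configuration B (ϕ=+47.6°):
Solar declination: sin δ = sin ε · sin L_s = sin 23.44° × sin 118.5° = 0.34958, so δ = +20.462°.
cos h₀ = −tan(+47.6°) tan(+20.462°) = -0.4086, h₀ = 1.9917 rad.
Bracket: h₀ sin ϕ sin δ + cos ϕ cos δ sin h₀ = 1.9917×0.73846×0.34958 + 0.67430×0.93691×0.91270 = 0.514159 + 0.576606 = 1.090765.
Q̄ = (S_0/π) × [bracket] = (1361/π) × 1.090765 = 472.54 W/m².
Ratio Q̄_A / Q̄_B = 283.36 / 472.54 = 0.5997.

Q̄_A / Q̄_B ≈ 0.600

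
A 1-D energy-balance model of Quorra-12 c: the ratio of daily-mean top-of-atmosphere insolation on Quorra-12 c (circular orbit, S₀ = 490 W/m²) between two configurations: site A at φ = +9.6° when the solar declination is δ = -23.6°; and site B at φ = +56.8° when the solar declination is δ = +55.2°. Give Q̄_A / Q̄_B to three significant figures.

Q̄_A / Q̄_B ≈ 0.371

— Configuration A (φ=+9.6°):
cos H₀ = −tan(+9.6°) tan(-23.600°) = 0.0739, H₀ = 1.4968 rad.
Bracket: H₀ sin φ sin δ + cos φ cos δ sin H₀ = 1.4968×0.16677×-0.40035 + 0.98600×0.91636×0.99727 = -0.099936 + 0.901064 = 0.801128.
Q̄ = (S₀/π) × [bracket] = (490/π) × 0.801128 = 124.95 W/m².
— Configuration B (φ=+56.8°):
cos H₀ = −tan(+56.8°) tan(+55.200°) = -2.1987 ≤ −1 ⇒ polar day, H₀ = π.
Bracket: H₀ sin φ sin δ + cos φ cos δ sin H₀ = 3.1416×0.83676×0.82115 + 0.54756×0.57071×0.00000 = 2.158611 + 0.000000 = 2.158611.
Q̄ = (S₀/π) × [bracket] = (490/π) × 2.158611 = 336.68 W/m².
Ratio Q̄_A / Q̄_B = 124.95 / 336.68 = 0.3711.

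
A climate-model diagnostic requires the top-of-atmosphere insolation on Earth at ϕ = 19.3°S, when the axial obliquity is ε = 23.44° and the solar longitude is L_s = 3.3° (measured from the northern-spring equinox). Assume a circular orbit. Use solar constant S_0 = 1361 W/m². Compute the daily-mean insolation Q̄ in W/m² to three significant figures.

Q̄ ≈ 404 W/m²

Solar declination: sin δ = sin ε · sin L_s = sin 23.44° × sin 3.3° = 0.02290, so δ = +1.312°.
cos h₀ = −tan(-19.3°) tan(+1.312°) = 0.0080, h₀ = 1.5628 rad.
Bracket: h₀ sin ϕ sin δ + cos ϕ cos δ sin h₀ = 1.5628×-0.33051×0.02290 + 0.94380×0.99974×0.99997 = -0.011828 + 0.943526 = 0.931698.
Q̄ = (S_0/π) × [bracket] = (1361/π) × 0.931698 = 403.6 W/m².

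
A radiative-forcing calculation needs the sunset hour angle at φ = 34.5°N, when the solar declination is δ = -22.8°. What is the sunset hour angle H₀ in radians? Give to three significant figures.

cos H₀ = −tan φ · tan δ = −tan(+34.5°) × tan(-22.800°) = 0.2889, so H₀ = 1.2777 rad = 73.21°.

H₀ = 1.28 rad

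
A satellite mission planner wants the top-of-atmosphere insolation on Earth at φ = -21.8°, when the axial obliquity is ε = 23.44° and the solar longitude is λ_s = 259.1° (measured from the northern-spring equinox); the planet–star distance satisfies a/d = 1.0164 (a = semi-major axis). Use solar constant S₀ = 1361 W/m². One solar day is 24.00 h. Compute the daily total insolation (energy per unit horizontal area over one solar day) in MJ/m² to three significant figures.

42.3 MJ/m²

Solar declination: sin δ = sin ε · sin λ_s = sin 23.44° × sin 259.1° = -0.39061, so δ = -22.993°.
cos H₀ = −tan(-21.8°) tan(-22.993°) = -0.1697, H₀ = 1.7413 rad.
Bracket: H₀ sin φ sin δ + cos φ cos δ sin H₀ = 1.7413×-0.37137×-0.39061 + 0.92849×0.92056×0.98549 = 0.252594 + 0.842329 = 1.094923.
Inverse-square distance factor (a/d)² = 1.0164² = 1.033069.
Q̄ = (S₀/π) × 1.033069 × [bracket] = (1361/π) × 1.033069 × 1.094923 = 490.03 W/m².
Daily total = Q̄ × 24.00 h × 3600 s/h = 490.03 × 24.00 × 3600 / 10⁶ = 42.34 MJ/m².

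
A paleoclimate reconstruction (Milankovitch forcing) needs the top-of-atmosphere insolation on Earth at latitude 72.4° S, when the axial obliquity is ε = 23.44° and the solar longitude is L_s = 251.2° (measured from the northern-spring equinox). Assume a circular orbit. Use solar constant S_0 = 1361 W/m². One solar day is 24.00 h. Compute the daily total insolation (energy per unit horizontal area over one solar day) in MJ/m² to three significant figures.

42.2 MJ/m²

Solar declination: sin δ = sin ε · sin L_s = sin 23.44° × sin 251.2° = -0.37657, so δ = -22.121°.
cos h₀ = −tan(-72.4°) tan(-22.121°) = -1.2814 ≤ −1 ⇒ polar day, h₀ = π.
Bracket: h₀ sin ϕ sin δ + cos ϕ cos δ sin h₀ = 3.1416×-0.95319×-0.37657 + 0.30237×0.92639×0.00000 = 1.127655 + 0.000000 = 1.127655.
Q̄ = (S_0/π) × [bracket] = (1361/π) × 1.127655 = 488.52 W/m².
Daily total = Q̄ × 24.00 h × 3600 s/h = 488.52 × 24.00 × 3600 / 10⁶ = 42.21 MJ/m².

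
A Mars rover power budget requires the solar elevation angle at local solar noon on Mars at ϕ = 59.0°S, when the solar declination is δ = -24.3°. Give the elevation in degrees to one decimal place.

At local noon the hour angle is zero, so the zenith angle equals |ϕ − δ| = |-59.0° − (-24.300°)| = 34.700°.
Elevation = 90° − 34.700° = 55.3°.

55.3°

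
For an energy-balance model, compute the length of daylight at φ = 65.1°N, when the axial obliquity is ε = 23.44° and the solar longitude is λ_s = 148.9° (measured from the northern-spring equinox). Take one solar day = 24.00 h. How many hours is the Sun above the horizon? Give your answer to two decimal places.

15.59 h

Solar declination: sin δ = sin ε · sin λ_s = sin 23.44° × sin 148.9° = 0.20547, so δ = +11.857°.
cos H₀ = −tan φ · tan δ = −tan(+65.1°) × tan(+11.857°) = -0.4523, so H₀ = 2.0401 rad = 116.89°.
Daylight = 2H₀/(2π) × 24.00 h = (2.0401/π) × 24.00 = 15.59 h.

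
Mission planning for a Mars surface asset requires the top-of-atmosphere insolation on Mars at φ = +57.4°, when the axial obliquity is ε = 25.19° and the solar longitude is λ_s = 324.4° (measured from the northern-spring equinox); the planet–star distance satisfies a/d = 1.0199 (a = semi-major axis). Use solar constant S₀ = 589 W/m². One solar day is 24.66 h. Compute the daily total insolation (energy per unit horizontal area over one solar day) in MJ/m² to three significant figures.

4.09 MJ/m²

Solar declination: sin δ = sin ε · sin λ_s = sin 25.19° × sin 324.4° = -0.24776, so δ = -14.345°.
cos H₀ = −tan(+57.4°) tan(-14.345°) = 0.3999, H₀ = 1.1594 rad.
Bracket: H₀ sin φ sin δ + cos φ cos δ sin H₀ = 1.1594×0.84245×-0.24776 + 0.53877×0.96882×0.91656 = -0.241996 + 0.478418 = 0.236422.
Inverse-square distance factor (a/d)² = 1.0199² = 1.040196.
Q̄ = (S₀/π) × 1.040196 × [bracket] = (589/π) × 1.040196 × 0.236422 = 46.107 W/m².
Daily total = Q̄ × 24.66 h × 3600 s/h = 46.107 × 24.66 × 3600 / 10⁶ = 4.093 MJ/m².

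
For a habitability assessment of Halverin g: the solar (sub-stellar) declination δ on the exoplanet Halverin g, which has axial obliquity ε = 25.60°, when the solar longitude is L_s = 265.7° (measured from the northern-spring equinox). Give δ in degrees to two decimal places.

δ = -25.52°

sin δ = sin ε · sin L_s = sin 25.60° × sin 265.7° = -0.430869.
δ = arcsin(-0.430869) = -25.52°.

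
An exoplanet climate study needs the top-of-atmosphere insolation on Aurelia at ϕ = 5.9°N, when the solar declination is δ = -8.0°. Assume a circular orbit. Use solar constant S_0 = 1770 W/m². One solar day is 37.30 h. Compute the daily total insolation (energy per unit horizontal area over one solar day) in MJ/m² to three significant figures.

cos h₀ = −tan(+5.9°) tan(-8.000°) = 0.0145, h₀ = 1.5563 rad.
Bracket: h₀ sin ϕ sin δ + cos ϕ cos δ sin h₀ = 1.5563×0.10279×-0.13917 + 0.99470×0.99027×0.99989 = -0.022263 + 0.984913 = 0.962650.
Q̄ = (S_0/π) × [bracket] = (1770/π) × 0.962650 = 542.37 W/m².
Daily total = Q̄ × 37.30 h × 3600 s/h = 542.37 × 37.30 × 3600 / 10⁶ = 72.83 MJ/m².

72.8 MJ/m²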